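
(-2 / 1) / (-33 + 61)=-1/14 = -0.07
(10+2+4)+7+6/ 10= 118/5 = 23.60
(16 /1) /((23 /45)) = 720/23 = 31.30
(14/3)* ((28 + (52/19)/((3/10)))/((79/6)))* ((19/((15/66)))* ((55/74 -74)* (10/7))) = -336477856/2923 = -115113.87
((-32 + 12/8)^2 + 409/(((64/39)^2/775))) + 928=489730367/4096 = 119563.08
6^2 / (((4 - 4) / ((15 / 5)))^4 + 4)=9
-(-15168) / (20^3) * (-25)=-237/5 = -47.40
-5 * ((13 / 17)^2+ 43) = -62980/289 = -217.92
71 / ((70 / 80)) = 568/7 = 81.14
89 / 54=1.65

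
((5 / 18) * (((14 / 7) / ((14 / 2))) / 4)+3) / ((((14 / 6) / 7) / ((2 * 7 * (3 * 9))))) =6849/2 = 3424.50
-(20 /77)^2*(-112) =6400/847 = 7.56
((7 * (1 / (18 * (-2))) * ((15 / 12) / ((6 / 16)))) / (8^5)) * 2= -35/884736 = 0.00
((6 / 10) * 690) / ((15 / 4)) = 552/5 = 110.40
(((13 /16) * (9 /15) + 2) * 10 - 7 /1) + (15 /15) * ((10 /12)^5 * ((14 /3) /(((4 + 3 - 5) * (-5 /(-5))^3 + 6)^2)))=13365491/746496 = 17.90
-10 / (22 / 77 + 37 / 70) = -700/57 = -12.28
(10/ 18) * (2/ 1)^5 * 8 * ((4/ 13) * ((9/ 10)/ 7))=512/91 = 5.63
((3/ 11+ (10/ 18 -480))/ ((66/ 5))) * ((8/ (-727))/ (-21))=-948760/49877289 = -0.02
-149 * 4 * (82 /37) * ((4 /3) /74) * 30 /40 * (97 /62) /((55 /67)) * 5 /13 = -79404782/6068777 = -13.08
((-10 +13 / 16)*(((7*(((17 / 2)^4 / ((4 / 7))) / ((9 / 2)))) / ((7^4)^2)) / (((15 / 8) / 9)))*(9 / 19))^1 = -751689/14598080 = -0.05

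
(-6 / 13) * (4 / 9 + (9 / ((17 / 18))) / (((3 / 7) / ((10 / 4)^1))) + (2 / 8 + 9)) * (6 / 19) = -39953/4199 = -9.51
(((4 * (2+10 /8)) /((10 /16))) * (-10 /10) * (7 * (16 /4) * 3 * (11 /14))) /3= -457.60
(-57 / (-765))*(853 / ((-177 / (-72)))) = 129656/5015 = 25.85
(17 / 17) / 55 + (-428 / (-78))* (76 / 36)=223981/19305 = 11.60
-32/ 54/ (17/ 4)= -64/459 = -0.14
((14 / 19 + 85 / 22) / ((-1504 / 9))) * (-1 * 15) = 259605/628672 = 0.41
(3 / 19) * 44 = 132/19 = 6.95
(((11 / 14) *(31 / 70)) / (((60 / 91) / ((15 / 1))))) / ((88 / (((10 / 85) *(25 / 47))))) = 2015/357952 = 0.01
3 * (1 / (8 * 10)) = 3/80 = 0.04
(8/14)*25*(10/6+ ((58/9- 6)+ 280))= 253900/63 = 4030.16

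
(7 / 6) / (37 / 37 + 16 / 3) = 7/38 = 0.18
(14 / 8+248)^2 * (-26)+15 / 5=-12973989/8 = -1621748.62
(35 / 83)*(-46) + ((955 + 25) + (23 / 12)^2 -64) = 10760099/11952 = 900.28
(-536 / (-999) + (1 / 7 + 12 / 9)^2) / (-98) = -132935/4797198 = -0.03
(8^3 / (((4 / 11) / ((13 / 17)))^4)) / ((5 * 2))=418161601/417605 = 1001.33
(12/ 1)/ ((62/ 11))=66/31 = 2.13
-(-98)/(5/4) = 392/5 = 78.40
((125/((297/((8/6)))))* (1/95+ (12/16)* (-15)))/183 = -0.03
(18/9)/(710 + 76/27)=27/9623 = 0.00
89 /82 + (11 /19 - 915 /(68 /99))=-70477553/52972 = -1330.47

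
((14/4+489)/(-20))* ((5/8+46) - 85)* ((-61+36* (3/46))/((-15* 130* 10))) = 81586171/28704000 = 2.84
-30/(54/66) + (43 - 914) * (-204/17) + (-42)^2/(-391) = 12211894/1173 = 10410.82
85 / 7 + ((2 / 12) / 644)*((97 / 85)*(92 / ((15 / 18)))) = 36222/2975 = 12.18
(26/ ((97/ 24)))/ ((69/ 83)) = 17264/2231 = 7.74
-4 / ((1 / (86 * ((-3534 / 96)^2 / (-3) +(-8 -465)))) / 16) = 30537955/6 = 5089659.17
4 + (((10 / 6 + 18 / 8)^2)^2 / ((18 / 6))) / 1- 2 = 5004097/62208 = 80.44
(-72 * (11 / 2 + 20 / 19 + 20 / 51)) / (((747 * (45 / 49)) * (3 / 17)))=-2637964/638685 = -4.13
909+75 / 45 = 2732/3 = 910.67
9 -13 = -4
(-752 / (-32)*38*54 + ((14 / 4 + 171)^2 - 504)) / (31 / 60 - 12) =-6807.10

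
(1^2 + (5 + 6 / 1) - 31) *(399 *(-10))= 75810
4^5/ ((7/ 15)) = 15360/7 = 2194.29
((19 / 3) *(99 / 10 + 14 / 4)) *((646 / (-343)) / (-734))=411179/1888215 = 0.22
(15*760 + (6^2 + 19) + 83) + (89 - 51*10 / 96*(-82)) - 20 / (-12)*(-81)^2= 22997.62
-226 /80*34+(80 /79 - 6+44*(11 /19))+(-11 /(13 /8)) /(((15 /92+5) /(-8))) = -126980677/1951300 = -65.07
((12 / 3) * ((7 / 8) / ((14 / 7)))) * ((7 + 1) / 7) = 2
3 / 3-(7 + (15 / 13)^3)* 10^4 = -187537803/2197 = -85360.86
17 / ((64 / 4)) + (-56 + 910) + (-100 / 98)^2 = 32888081/38416 = 856.10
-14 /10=-7/5 = -1.40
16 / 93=0.17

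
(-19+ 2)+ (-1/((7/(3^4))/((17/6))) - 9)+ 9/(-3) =-865/14 = -61.79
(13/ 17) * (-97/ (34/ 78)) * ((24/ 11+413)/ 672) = -74866831/712096 = -105.14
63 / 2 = 31.50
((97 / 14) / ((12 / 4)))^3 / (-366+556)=912673/14076720 = 0.06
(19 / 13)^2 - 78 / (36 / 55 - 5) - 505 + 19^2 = -5005015/40391 = -123.91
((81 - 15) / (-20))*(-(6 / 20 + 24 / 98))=1.80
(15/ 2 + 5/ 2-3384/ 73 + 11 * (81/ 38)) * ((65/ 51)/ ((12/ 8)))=-2327585/212211 = -10.97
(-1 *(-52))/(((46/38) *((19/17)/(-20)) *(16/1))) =-1105/23 = -48.04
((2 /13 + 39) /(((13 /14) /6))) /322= 3054/3887 = 0.79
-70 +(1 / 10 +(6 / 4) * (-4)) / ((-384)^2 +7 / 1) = -70.00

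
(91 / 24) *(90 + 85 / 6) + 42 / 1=436.97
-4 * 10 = -40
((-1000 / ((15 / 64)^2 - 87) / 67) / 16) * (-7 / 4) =-0.02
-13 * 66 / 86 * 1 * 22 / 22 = -429/43 = -9.98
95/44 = 2.16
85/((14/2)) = 85/7 = 12.14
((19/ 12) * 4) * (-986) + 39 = -18617/3 = -6205.67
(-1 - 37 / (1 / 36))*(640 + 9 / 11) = -9396317/11 = -854210.64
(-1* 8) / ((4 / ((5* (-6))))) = 60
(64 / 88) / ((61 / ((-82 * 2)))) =-1312/671 = -1.96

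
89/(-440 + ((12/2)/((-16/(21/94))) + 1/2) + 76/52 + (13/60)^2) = -12235275/60224401 = -0.20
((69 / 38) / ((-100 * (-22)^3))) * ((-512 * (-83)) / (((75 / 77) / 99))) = 962136/130625 = 7.37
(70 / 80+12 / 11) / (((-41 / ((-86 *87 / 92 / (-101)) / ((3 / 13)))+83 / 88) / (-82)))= 229969246/15417255 = 14.92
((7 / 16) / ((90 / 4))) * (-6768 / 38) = -3.46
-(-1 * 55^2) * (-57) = -172425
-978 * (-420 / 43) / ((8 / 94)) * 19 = 91702170/43 = 2132608.60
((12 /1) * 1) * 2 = 24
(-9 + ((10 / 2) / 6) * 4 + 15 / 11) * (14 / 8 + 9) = -3053/66 = -46.26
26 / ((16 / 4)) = 13/2 = 6.50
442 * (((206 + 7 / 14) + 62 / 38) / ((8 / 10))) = 8739445/76 = 114992.70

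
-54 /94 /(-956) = 27/44932 = 0.00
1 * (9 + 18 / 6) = 12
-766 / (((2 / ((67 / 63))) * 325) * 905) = -25661/18529875 = 0.00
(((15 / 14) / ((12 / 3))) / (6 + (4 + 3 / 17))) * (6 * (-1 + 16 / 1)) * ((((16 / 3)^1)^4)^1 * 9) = 20889600/1211 = 17249.88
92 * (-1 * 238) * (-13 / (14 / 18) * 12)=4391712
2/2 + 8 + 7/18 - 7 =43/18 = 2.39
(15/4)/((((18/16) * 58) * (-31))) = -5/2697 = 0.00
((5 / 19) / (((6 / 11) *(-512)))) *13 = -715/58368 = -0.01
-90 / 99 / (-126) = 5/693 = 0.01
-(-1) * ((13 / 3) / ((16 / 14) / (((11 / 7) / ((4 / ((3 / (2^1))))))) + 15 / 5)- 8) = -1161/163 = -7.12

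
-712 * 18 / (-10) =6408/5 = 1281.60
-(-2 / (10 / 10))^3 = 8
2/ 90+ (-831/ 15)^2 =690566/225 = 3069.18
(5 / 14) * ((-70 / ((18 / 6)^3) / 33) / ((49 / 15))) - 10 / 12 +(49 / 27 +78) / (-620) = -583873/601524 = -0.97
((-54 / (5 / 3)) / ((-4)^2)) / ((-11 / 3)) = 243/440 = 0.55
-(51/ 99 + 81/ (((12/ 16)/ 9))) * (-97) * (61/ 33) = 174374.91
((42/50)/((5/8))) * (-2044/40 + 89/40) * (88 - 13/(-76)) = -55021911/9500 = -5791.78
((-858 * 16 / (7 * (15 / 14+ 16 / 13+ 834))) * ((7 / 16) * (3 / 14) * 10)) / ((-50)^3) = 1521/86481250 = 0.00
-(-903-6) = 909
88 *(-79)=-6952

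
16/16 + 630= 631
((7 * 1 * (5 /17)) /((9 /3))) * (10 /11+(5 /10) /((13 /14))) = 2415/2431 = 0.99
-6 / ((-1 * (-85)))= -6/85 = -0.07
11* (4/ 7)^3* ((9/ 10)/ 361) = 3168/619115 = 0.01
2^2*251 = 1004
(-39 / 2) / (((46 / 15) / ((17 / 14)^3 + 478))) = -770178825/252448 = -3050.84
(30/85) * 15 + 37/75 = 7379/1275 = 5.79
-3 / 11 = -0.27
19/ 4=4.75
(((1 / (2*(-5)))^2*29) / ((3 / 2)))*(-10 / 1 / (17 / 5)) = -29/51 = -0.57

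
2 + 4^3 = 66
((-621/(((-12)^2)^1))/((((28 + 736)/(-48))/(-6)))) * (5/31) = -3105/11842 = -0.26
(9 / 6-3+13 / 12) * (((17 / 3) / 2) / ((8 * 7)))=-85/4032 = -0.02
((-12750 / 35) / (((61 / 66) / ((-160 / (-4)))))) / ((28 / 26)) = -43758000/2989 = -14639.68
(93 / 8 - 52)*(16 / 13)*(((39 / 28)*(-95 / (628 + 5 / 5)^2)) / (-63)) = -1805/6842262 = 0.00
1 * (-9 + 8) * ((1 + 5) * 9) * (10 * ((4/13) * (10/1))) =-21600/13 = -1661.54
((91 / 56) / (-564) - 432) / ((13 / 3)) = -1949197/19552 = -99.69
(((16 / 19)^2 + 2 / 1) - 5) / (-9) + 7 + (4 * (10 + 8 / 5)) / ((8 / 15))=306233/3249 = 94.25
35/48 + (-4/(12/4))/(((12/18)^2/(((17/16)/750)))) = 8699/12000 = 0.72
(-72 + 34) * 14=-532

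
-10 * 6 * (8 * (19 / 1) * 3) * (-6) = 164160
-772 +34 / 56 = -21599/28 = -771.39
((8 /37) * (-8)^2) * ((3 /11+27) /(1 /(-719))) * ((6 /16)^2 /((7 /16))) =-248486400/2849 = -87218.81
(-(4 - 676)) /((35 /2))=192/5 = 38.40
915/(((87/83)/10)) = 253150/29 = 8729.31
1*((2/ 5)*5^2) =10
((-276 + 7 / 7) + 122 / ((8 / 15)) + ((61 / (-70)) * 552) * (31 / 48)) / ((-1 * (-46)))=-6246/805 = -7.76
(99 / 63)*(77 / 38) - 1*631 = -23857/38 = -627.82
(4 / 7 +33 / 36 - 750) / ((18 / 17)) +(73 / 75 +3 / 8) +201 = -4768277/9450 = -504.58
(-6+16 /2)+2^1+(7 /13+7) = 150/13 = 11.54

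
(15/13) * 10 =150/13 = 11.54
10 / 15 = 0.67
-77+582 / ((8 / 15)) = 4057/4 = 1014.25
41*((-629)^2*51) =827285331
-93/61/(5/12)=-3.66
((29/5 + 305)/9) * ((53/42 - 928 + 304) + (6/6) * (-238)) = -29724.16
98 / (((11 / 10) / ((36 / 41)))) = 35280/451 = 78.23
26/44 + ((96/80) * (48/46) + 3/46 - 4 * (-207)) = 1049834/1265 = 829.91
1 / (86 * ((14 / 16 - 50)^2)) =32/6641307 = 0.00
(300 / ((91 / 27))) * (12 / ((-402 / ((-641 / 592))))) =1298025/451178 = 2.88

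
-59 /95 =-0.62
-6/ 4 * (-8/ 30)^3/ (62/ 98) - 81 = -2823307/34875 = -80.96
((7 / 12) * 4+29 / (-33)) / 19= 16/209 = 0.08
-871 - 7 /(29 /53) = -25630/29 = -883.79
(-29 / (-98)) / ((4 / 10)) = 145/196 = 0.74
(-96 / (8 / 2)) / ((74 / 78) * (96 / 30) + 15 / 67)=-313560/42589 = -7.36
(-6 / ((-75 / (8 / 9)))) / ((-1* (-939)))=16/211275 = 0.00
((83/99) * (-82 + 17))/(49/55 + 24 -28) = 26975/1539 = 17.53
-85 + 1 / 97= -8244/97 = -84.99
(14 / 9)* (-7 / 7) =-14/9 = -1.56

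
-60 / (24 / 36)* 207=-18630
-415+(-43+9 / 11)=-5029/11 = -457.18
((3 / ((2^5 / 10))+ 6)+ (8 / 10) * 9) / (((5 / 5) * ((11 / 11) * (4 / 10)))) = 1131/32 = 35.34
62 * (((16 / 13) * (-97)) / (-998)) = 48112/6487 = 7.42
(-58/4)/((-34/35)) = 1015/68 = 14.93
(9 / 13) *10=6.92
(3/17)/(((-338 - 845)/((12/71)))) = -36/1427881 = 0.00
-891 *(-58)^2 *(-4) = 11989296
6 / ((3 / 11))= 22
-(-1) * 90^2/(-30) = -270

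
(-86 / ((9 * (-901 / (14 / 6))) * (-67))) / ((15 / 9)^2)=-602/4527525 = 0.00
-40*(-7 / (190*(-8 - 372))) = -7/1805 = 0.00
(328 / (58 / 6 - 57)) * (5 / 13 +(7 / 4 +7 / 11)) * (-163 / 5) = 6355533/10153 = 625.98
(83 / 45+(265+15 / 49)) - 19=547172/2205 = 248.15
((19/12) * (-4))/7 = -19/21 = -0.90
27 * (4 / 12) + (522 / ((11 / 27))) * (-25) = -352251/11 = -32022.82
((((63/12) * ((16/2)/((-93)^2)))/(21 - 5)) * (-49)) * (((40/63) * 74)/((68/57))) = -172235/294066 = -0.59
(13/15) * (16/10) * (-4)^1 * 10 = -832/15 = -55.47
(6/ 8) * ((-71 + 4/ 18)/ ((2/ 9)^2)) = -17199/16 = -1074.94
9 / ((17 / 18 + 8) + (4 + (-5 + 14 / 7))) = 162/179 = 0.91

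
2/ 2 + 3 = 4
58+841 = 899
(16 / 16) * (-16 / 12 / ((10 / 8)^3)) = -256/375 = -0.68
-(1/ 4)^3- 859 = -54977/64 = -859.02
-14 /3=-4.67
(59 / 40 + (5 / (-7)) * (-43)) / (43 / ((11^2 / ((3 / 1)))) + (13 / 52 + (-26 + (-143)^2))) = 1090573/691975830 = 0.00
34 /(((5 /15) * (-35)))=-102/35 = -2.91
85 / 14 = 6.07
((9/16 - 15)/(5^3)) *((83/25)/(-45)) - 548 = -410993609/750000 = -547.99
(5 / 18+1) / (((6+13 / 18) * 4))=23/484 = 0.05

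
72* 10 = 720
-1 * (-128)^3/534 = 1048576/267 = 3927.25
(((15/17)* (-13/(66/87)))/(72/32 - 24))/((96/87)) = 1885/2992 = 0.63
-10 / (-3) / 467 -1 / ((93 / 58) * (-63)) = 46616/2736153 = 0.02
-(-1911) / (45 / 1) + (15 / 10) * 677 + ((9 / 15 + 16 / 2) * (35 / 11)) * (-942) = -8157131/330 = -24718.58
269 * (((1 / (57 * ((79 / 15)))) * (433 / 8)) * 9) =5241465/12008 = 436.50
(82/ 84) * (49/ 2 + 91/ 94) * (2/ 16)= 2337/752 = 3.11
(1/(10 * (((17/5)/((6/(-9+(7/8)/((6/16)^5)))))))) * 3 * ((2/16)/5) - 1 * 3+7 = 72041387/18009800 = 4.00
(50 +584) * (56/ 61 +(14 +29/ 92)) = 9657.88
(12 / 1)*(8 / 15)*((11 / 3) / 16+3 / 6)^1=14/3 = 4.67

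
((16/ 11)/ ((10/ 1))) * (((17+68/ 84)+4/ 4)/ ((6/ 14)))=6.38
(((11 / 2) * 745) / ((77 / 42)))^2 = 4995225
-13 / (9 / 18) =-26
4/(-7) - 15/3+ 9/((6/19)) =321/14 = 22.93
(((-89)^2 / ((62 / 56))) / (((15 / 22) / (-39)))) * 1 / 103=-63431368/15965 = -3973.15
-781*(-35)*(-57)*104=-162041880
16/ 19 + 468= 8908/19 = 468.84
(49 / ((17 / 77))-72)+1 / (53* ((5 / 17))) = 150.01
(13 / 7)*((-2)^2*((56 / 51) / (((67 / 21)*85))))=0.03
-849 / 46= -18.46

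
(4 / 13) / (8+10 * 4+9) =4/741 = 0.01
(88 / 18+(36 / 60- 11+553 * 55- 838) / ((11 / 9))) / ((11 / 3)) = 11976893/1815 = 6598.84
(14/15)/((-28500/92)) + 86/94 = 4580491/5023125 = 0.91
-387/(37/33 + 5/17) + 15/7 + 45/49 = -10519143/38906 = -270.37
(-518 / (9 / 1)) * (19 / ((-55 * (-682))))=-4921/168795 = -0.03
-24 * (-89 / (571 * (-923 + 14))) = -712/173013 = 0.00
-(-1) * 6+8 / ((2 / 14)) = 62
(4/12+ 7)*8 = 176/3 = 58.67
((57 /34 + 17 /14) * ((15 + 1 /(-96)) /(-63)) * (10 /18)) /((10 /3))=-61877/539784 = -0.11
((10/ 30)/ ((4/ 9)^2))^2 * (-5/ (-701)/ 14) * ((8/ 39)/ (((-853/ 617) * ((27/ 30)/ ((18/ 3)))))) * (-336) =3748275/7773389 = 0.48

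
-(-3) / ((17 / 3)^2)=27/289 = 0.09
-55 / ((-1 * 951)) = 55/951 = 0.06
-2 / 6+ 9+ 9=53/3 = 17.67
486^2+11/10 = 2361971/10 = 236197.10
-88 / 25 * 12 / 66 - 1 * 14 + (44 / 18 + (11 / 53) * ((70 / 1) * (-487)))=-84518182/11925 = -7087.48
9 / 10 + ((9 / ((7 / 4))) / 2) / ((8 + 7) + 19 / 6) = 7947/7630 = 1.04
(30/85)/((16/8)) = 3/17 = 0.18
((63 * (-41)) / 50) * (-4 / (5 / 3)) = 15498/125 = 123.98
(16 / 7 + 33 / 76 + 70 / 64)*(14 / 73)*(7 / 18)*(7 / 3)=795319/1198368 = 0.66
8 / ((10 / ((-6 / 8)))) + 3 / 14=-27/70 = -0.39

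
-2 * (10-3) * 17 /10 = -119/5 = -23.80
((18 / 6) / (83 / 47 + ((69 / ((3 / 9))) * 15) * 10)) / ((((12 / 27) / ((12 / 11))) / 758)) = 2885706/16053763 = 0.18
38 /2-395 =-376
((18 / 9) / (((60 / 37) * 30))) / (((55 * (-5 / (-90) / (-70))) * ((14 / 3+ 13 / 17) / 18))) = -237762/76175 = -3.12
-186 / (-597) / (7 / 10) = 620/1393 = 0.45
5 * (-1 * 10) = -50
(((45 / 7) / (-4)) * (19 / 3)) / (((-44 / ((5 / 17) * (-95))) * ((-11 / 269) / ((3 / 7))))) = 109247625/1612688 = 67.74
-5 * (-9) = 45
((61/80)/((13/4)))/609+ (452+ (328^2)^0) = 71728081/158340 = 453.00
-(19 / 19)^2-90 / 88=-89/44 = -2.02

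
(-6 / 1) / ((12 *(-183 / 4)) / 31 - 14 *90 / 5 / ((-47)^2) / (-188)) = 3218513/9499479 = 0.34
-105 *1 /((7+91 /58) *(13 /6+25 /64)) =-167040/34861 = -4.79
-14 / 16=-7/8 = -0.88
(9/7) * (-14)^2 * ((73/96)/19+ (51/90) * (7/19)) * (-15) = -142947/152 = -940.44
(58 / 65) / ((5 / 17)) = 986/325 = 3.03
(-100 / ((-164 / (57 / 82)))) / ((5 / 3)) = 855/3362 = 0.25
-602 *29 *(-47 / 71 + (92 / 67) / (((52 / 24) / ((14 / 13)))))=-288179206/803933 = -358.46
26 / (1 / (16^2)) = 6656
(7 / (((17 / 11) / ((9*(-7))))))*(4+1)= -24255/17 = -1426.76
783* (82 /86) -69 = 29136/43 = 677.58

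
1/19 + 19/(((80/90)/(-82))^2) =49154137/304 = 161691.24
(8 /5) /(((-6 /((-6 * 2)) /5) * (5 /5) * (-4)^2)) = 1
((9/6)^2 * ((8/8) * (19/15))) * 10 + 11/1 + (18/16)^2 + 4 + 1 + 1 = 2993/64 = 46.77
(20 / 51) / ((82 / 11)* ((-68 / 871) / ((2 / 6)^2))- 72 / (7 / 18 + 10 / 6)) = -1772485/181990746 = -0.01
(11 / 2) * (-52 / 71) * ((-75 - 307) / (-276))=-27313/4899 = -5.58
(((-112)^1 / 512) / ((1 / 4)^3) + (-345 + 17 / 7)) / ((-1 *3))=832/7 = 118.86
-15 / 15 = -1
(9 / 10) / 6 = 3/20 = 0.15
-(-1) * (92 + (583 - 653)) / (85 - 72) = 22/13 = 1.69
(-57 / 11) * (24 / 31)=-1368/341 = -4.01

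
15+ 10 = 25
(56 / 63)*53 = 424/9 = 47.11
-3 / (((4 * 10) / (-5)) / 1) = 3/8 = 0.38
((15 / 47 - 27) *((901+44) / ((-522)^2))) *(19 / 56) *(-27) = 536085/632432 = 0.85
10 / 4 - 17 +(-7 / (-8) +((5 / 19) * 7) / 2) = -1931/152 = -12.70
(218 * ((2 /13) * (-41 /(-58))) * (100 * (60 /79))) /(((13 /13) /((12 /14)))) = 321768000/208481 = 1543.39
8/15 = 0.53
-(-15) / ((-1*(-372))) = 5/124 = 0.04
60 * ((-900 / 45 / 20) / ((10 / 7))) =-42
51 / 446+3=1389/446 = 3.11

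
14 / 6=7/3 = 2.33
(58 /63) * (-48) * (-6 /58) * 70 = 320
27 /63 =3/7 = 0.43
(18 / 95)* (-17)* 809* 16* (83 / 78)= -54791952/1235 = -44365.95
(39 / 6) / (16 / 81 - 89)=-1053/14386 = -0.07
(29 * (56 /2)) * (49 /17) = 39788/17 = 2340.47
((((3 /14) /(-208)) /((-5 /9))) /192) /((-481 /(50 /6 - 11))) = 3/56026880 = 0.00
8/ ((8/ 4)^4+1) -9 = -145/17 = -8.53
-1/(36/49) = -49/36 = -1.36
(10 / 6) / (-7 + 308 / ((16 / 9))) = 4/399 = 0.01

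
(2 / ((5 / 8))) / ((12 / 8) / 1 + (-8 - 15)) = -32/215 = -0.15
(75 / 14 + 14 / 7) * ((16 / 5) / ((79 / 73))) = 60152/2765 = 21.75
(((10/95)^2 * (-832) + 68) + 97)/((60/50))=281185/2166 = 129.82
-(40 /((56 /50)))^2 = -62500/49 = -1275.51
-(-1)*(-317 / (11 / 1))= -317/11 = -28.82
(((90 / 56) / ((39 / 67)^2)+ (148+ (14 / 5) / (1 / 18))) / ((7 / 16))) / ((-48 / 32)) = -12816984/41405 = -309.55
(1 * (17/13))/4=17/52 = 0.33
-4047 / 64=-63.23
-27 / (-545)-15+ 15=27/545 = 0.05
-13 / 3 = -4.33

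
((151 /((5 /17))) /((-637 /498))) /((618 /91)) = -213061/3605 = -59.10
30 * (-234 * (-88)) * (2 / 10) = 123552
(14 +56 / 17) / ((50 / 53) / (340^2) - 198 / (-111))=78408624/8087413 = 9.70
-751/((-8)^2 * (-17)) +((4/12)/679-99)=-217878469/2216256 = -98.31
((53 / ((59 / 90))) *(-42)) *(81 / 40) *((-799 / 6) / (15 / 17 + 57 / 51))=216096741/472 = 457832.08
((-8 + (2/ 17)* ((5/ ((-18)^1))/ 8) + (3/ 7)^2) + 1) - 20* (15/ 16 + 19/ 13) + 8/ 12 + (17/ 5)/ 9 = -209567411/3898440 = -53.76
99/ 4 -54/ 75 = 2403/100 = 24.03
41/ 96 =0.43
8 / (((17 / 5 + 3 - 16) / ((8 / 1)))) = -20/3 = -6.67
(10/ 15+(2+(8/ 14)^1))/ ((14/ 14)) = 68/21 = 3.24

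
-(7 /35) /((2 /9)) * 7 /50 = -63/500 = -0.13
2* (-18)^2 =648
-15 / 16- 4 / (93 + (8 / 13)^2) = -247531/252496 = -0.98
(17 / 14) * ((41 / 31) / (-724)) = -697/314216 = 0.00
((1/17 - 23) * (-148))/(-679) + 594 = 589.00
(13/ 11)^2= 169/121 = 1.40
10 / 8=5/4 = 1.25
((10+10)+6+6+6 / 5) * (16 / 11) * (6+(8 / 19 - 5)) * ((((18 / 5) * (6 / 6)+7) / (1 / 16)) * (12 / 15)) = 243247104/26125 = 9310.89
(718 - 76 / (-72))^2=167521249/324 = 517040.89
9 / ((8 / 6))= 27/4 = 6.75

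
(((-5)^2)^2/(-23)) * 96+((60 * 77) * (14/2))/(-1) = -803820/23 = -34948.70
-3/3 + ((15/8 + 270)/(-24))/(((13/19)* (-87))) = -2021/2496 = -0.81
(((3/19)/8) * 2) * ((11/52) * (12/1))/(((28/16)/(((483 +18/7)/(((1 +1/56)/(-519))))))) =-14176.66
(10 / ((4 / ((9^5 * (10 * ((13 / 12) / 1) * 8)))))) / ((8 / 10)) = 31984875/2 = 15992437.50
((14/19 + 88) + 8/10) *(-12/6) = -179.07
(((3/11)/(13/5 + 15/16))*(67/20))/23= 804/71599 = 0.01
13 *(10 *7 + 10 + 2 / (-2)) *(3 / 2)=3081/2 = 1540.50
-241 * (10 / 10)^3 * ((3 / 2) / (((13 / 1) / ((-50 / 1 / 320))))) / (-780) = -241/43264 = -0.01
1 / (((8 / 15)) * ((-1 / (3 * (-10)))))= 225/4 = 56.25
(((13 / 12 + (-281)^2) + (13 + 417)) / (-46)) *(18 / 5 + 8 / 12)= -1524328/207 = -7363.90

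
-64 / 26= -2.46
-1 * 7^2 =-49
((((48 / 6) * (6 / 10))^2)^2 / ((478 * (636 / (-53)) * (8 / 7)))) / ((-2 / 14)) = 84672/149375 = 0.57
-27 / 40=-0.68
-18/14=-9/7 = -1.29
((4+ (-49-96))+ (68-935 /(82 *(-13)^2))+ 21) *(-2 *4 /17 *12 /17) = 34634448/2002481 = 17.30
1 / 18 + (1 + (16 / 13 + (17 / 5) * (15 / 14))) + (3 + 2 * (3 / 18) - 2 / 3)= 8.60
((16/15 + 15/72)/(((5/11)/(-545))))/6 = -254.79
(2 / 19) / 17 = 2/323 = 0.01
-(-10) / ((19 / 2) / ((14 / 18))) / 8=35/342 = 0.10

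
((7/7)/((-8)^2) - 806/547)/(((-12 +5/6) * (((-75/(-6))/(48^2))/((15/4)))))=16535988/183245 = 90.24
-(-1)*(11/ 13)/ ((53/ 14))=154/689 = 0.22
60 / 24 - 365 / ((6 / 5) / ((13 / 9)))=-11795/27 = -436.85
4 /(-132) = -1/33 = -0.03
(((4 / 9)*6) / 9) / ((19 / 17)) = 136/513 = 0.27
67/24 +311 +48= 8683/24 = 361.79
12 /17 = 0.71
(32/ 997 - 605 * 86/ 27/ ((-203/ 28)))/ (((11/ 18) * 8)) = 51880174/954129 = 54.37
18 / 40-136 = -2711/20 = -135.55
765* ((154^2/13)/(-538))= -9071370/3497 = -2594.04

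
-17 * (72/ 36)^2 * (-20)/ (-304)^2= 85/5776 = 0.01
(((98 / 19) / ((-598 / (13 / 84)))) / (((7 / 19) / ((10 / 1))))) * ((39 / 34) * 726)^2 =-334034415/13294 = -25126.70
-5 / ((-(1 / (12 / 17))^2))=720/289 = 2.49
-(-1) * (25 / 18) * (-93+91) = -25/9 = -2.78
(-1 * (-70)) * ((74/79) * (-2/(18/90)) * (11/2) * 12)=-3418800/79 = -43275.95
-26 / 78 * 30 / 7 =-10/7 = -1.43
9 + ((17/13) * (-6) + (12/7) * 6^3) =33801/91 = 371.44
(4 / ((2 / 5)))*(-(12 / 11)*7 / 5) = -168/11 = -15.27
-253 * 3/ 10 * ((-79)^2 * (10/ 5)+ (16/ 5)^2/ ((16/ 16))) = -118520127/125 = -948161.02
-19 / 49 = -0.39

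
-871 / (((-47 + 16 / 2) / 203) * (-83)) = -13601/249 = -54.62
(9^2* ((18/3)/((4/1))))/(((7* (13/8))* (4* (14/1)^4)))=243/3495856 = 0.00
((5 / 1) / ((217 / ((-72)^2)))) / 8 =3240/217 = 14.93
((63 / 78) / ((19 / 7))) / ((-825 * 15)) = -49/2037750 = 0.00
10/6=5/3 = 1.67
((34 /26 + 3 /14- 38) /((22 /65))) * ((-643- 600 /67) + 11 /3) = 65537995/938 = 69869.93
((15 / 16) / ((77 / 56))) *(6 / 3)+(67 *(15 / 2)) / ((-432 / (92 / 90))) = 2489/14256 = 0.17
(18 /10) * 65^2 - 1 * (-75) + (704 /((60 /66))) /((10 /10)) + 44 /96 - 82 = 1004743/120 = 8372.86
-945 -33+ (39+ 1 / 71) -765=-120983/71 = -1703.99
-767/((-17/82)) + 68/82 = 2579232/697 = 3700.48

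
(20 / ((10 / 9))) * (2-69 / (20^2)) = 6579/200 = 32.90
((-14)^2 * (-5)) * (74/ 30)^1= -2417.33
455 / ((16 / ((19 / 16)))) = 8645/256 = 33.77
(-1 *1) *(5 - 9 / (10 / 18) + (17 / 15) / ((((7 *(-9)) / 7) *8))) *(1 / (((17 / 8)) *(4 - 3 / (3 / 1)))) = 12113/6885 = 1.76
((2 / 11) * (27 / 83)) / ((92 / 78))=1053/20999 = 0.05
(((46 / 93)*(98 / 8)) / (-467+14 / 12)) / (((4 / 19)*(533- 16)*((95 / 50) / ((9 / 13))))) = -10143/232936418 = 0.00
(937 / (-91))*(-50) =46850/91 = 514.84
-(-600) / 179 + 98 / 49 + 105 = 19753/179 = 110.35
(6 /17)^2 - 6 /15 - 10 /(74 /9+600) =-67903/232645 = -0.29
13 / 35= 0.37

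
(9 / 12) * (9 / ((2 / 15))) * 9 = 3645/8 = 455.62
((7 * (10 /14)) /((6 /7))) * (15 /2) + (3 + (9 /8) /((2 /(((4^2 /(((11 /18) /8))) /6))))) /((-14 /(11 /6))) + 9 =697/14 = 49.79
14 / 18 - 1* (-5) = 52/9 = 5.78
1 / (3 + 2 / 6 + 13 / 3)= 3/23 = 0.13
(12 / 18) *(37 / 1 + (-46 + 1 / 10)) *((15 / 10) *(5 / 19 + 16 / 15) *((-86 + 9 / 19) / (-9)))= -2192515/19494 = -112.47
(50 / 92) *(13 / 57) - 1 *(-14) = 37033/2622 = 14.12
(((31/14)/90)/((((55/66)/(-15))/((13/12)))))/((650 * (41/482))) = -7471/861000 = -0.01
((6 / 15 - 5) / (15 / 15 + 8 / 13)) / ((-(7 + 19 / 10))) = 598/1869 = 0.32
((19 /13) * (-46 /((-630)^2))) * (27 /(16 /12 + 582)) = -437/55737500 = 0.00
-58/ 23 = -2.52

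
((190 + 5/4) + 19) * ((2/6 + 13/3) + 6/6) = 14297/12 = 1191.42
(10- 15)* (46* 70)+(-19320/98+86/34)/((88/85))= -10033395/616 = -16287.98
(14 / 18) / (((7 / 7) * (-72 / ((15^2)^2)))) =-546.88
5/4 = 1.25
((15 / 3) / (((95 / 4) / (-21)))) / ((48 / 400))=-700/19 = -36.84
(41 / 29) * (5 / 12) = 205/348 = 0.59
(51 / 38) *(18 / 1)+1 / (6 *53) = 145981/6042 = 24.16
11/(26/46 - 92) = -253/2103 = -0.12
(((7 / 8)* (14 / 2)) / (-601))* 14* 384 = -32928/601 = -54.79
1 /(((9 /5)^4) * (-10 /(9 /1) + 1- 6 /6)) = -125/1458 = -0.09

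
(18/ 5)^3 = 5832/125 = 46.66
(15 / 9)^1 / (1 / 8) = 40/3 = 13.33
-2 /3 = -0.67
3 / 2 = 1.50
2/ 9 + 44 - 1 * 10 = 308/9 = 34.22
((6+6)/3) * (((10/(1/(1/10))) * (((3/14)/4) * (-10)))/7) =-15/49 = -0.31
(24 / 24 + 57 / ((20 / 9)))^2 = 284089/400 = 710.22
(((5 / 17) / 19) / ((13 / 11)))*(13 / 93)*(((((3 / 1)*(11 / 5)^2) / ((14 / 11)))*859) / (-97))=-12576619/67988270 = -0.18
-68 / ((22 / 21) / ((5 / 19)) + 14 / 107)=-190995/11549 = -16.54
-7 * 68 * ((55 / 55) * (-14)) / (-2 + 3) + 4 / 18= 59978/9 = 6664.22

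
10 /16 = 0.62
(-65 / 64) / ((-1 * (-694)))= -65/44416 = 0.00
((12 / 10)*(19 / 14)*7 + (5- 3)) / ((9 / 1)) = 67/45 = 1.49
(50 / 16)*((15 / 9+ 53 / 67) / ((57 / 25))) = 8125/2412 = 3.37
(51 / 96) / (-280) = -17/8960 = 0.00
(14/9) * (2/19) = 28/171 = 0.16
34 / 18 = 17/9 = 1.89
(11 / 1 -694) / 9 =-683/9 = -75.89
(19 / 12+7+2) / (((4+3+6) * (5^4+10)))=1/780 = 0.00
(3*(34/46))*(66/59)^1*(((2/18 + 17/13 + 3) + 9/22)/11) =211259/194051 = 1.09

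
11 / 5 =2.20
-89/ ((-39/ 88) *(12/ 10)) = 19580/117 = 167.35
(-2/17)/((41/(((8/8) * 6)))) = -12/697 = -0.02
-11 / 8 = -1.38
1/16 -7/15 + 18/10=67/48 = 1.40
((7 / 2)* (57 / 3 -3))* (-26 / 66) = -728/33 = -22.06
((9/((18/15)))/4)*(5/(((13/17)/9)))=11475/104 = 110.34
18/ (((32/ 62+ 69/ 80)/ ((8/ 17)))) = 357120/58123 = 6.14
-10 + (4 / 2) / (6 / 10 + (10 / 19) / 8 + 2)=-9370/1013 = -9.25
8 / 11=0.73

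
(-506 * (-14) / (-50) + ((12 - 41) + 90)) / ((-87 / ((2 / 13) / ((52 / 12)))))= 4034/122525 = 0.03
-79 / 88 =-0.90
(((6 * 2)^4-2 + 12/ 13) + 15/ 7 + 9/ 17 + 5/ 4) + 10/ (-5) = 128319599/6188 = 20736.85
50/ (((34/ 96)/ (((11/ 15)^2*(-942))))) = -1215808/17 = -71518.12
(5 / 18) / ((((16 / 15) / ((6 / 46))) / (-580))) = -3625/184 = -19.70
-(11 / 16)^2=-121/256 = -0.47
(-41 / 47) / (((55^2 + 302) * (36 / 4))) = -41/1407321 = 0.00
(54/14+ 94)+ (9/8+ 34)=7447/56 = 132.98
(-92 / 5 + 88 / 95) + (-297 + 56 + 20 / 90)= -44161/171 = -258.25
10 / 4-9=-13/2 = -6.50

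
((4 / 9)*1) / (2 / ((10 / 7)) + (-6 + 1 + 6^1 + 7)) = 20/423 = 0.05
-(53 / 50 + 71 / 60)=-673/300 = -2.24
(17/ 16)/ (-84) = -0.01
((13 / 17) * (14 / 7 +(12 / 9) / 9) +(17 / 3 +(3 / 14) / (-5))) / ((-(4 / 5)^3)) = -5836825/411264 = -14.19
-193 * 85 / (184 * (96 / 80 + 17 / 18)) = -3825/92 = -41.58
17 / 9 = 1.89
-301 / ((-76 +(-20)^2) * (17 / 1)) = -301/5508 = -0.05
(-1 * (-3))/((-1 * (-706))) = 3/706 = 0.00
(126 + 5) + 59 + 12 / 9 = 574/3 = 191.33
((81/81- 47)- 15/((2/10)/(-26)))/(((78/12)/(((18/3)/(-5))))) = -351.51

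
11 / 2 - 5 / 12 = 61/12 = 5.08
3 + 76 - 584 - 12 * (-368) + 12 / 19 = 3911.63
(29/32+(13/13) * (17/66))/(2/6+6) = 1229/6688 = 0.18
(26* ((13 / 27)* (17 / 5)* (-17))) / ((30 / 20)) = -195364/405 = -482.38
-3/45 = -1/15 = -0.07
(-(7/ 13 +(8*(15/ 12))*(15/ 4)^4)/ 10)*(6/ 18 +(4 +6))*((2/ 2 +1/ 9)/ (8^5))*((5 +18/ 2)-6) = -102037151/184025088 = -0.55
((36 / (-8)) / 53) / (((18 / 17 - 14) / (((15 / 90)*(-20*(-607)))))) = 30957/2332 = 13.27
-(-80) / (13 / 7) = 560/13 = 43.08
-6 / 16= -3/8 = -0.38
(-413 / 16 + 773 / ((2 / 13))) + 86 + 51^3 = 2203771/16 = 137735.69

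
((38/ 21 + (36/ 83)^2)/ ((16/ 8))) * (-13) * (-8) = 15027896/144669 = 103.88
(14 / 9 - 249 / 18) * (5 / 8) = -1105/144 = -7.67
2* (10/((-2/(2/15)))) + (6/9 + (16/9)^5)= 1009210/59049 = 17.09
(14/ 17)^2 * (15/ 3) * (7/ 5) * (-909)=-4315.39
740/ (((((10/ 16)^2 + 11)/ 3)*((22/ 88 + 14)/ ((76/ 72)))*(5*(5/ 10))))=37888/6561 = 5.77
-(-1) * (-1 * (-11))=11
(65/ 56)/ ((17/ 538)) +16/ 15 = 269891/7140 = 37.80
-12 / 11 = -1.09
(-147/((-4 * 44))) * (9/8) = 1323/1408 = 0.94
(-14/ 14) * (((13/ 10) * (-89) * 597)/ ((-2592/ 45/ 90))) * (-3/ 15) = 690729/32 = 21585.28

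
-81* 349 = -28269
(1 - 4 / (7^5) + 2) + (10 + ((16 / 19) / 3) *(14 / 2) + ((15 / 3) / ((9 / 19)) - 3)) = 64723073/2873997 = 22.52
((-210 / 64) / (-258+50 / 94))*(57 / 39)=93765/5034016 = 0.02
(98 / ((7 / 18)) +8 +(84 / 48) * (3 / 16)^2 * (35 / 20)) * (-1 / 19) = -1065401/77824 = -13.69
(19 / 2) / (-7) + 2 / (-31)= -617/434 = -1.42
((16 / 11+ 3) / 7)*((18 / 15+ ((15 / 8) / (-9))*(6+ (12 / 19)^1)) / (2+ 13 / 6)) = -1449/52250 = -0.03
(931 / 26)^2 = 866761/676 = 1282.19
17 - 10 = 7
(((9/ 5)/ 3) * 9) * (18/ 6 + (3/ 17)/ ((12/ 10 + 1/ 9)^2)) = 4957362/295885 = 16.75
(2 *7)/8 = 7/4 = 1.75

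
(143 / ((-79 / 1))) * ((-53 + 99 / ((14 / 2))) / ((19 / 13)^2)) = 6573424/199633 = 32.93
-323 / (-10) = 323/10 = 32.30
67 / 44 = 1.52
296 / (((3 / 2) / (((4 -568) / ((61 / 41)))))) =-4563136/61 = -74805.51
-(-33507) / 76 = 33507/76 = 440.88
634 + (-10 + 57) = 681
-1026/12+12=-147/2 = -73.50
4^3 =64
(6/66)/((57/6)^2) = 4/3971 = 0.00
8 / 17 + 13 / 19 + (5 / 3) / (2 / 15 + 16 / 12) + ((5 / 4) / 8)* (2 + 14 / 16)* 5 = 4126943/909568 = 4.54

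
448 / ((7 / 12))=768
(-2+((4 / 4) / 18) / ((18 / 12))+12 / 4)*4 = 4.15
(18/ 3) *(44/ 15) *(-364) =-32032/5 = -6406.40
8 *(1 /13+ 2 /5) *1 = 248/65 = 3.82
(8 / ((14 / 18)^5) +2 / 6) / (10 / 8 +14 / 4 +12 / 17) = 97510844/18706191 = 5.21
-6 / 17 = -0.35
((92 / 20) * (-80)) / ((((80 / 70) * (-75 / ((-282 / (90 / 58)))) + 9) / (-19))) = 66710672/90369 = 738.20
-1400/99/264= -175/3267 = -0.05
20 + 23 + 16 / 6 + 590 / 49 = 8483/147 = 57.71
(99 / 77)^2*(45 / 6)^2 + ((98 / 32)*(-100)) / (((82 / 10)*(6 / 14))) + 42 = 288334/6027 = 47.84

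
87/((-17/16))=-1392/17 = -81.88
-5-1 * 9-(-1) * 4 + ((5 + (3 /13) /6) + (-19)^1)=-623/26 = -23.96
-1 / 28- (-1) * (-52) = -1457/28 = -52.04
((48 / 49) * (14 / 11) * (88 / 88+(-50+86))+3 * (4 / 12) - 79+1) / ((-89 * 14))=2377/95942 = 0.02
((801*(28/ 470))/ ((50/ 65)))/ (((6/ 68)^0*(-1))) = -72891/1175 = -62.03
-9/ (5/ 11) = -99/5 = -19.80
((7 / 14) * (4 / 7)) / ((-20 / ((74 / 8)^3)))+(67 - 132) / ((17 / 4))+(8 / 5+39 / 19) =-6641323/289408 = -22.95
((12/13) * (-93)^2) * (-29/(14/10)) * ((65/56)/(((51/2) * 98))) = -6270525/81634 = -76.81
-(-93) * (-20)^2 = 37200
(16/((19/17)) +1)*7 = 2037/19 = 107.21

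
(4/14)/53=2/371 = 0.01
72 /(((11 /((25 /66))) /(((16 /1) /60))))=80/121 = 0.66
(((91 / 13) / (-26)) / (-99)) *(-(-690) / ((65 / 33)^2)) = 5313/10985 = 0.48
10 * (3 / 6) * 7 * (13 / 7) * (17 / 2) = 1105/2 = 552.50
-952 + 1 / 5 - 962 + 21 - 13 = -9529/5 = -1905.80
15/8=1.88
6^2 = 36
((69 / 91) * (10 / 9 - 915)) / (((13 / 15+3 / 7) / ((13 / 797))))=-945875/108392 = -8.73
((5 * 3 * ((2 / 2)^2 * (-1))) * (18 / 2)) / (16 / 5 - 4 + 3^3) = -675/131 = -5.15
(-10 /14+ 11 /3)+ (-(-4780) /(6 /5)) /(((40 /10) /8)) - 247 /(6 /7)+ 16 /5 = 1613777/210 = 7684.65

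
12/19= 0.63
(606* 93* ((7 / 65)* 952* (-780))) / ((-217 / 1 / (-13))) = -269994816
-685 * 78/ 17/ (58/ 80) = -2137200/493 = -4335.09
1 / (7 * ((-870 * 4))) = -1/24360 = 0.00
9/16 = 0.56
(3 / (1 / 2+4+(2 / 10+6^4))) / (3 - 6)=-10/13007 = 0.00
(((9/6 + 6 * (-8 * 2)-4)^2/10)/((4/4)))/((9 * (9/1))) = 38809/3240 = 11.98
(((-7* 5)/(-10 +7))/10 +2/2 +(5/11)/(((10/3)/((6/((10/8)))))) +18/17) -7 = -17503/5610 = -3.12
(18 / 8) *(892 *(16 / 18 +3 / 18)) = 4237/2 = 2118.50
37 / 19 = 1.95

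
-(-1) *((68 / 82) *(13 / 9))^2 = 195364/136161 = 1.43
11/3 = 3.67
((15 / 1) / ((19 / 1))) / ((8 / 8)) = 15/19 = 0.79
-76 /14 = -38/7 = -5.43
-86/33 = -2.61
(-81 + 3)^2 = 6084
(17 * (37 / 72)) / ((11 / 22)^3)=629/9 = 69.89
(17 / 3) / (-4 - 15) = -17/57 = -0.30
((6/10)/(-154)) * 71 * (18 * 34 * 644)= -5996376/55 = -109025.02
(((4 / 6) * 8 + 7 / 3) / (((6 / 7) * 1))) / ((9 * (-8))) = -161/1296 = -0.12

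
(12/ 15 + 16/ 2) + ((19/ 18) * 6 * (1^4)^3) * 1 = 227/15 = 15.13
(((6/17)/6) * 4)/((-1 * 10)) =-2/85 = -0.02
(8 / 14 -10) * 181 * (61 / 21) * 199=-48337498/49 = -986479.55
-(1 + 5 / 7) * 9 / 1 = -108/7 = -15.43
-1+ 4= 3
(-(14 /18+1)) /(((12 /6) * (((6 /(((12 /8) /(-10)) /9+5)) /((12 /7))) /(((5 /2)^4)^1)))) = -37375/756 = -49.44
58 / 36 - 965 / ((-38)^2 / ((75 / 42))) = 76007/181944 = 0.42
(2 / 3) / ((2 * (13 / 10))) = 10/39 = 0.26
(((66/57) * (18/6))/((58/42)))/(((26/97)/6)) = 403326/7163 = 56.31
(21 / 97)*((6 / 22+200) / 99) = 15421/35211 = 0.44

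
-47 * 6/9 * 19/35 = -1786/105 = -17.01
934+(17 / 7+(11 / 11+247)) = 8291/7 = 1184.43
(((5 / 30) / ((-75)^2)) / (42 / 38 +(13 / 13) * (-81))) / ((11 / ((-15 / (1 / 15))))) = 19/2504700 = 0.00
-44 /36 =-1.22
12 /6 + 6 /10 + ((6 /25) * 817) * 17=83399/25 = 3335.96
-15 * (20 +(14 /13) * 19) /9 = -2630/39 = -67.44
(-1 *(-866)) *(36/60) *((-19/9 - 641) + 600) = -22400.53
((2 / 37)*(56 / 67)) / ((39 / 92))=10304/96681 = 0.11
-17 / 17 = -1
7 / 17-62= -1047/17 = -61.59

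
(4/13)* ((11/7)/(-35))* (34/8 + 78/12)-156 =-497333/3185 = -156.15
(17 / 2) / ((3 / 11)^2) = 2057/18 = 114.28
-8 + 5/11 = -83/11 = -7.55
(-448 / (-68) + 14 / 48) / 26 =2807/10608 = 0.26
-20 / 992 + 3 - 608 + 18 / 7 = -1045851/1736 = -602.45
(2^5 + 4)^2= 1296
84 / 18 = 4.67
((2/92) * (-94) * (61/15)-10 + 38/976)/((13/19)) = -58446679/2188680 = -26.70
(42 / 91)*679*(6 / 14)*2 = 268.62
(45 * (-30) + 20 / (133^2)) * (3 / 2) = -35820195/17689 = -2025.00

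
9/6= 3/2 = 1.50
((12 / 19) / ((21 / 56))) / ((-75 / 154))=-4928/1425 = -3.46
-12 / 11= -1.09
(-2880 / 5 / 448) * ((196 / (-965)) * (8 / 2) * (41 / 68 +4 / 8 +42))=738612/16405 = 45.02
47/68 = 0.69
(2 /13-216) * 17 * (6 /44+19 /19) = -4169.76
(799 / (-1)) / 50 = -799/50 = -15.98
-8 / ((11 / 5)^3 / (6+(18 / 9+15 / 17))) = -6.67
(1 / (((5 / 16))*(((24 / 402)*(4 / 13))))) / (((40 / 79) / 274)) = 94268.33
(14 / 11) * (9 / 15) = 42/55 = 0.76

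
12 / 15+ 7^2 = 249/5 = 49.80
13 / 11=1.18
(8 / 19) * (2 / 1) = 16/19 = 0.84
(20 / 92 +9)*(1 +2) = 636/23 = 27.65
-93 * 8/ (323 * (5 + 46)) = -248/5491 = -0.05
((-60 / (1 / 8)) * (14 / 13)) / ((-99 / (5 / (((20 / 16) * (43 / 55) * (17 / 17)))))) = 44800/1677 = 26.71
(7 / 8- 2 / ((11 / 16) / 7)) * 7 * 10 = -60025/44 = -1364.20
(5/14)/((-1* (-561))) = 5/7854 = 0.00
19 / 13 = 1.46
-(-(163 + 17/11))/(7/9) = 16290/77 = 211.56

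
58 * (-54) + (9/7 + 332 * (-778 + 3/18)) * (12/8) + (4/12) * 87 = -5466469/14 = -390462.07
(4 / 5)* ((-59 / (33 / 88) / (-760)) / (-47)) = -236/66975 = 0.00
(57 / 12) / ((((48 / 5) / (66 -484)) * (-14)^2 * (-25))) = 3971/94080 = 0.04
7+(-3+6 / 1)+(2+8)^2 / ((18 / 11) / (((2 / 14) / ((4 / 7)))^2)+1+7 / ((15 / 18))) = 12.81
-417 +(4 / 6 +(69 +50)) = -892/3 = -297.33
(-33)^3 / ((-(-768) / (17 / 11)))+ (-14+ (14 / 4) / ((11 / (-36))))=-275323/2816 = -97.77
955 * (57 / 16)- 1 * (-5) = 54515/16 = 3407.19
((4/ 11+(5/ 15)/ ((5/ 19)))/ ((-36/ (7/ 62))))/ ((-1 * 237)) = 1883/87282360 = 0.00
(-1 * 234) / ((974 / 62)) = -7254/487 = -14.90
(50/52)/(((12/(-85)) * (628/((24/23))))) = -2125/187772 = -0.01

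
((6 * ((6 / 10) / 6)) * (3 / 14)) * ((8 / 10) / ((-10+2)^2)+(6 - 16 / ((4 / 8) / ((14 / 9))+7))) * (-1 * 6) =-338931/114800 = -2.95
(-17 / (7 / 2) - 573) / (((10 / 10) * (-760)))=809/1064 = 0.76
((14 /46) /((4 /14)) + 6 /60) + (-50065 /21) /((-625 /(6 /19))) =47692/20125 = 2.37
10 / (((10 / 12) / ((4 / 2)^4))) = 192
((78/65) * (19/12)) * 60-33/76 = 8631/76 = 113.57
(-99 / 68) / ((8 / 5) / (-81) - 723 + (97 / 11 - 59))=441045/234233684 = 0.00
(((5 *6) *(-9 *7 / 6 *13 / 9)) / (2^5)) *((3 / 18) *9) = -1365/64 = -21.33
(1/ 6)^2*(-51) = -17/12 = -1.42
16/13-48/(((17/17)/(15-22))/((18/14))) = 5632/13 = 433.23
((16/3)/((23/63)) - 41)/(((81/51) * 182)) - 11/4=-642259/226044 = -2.84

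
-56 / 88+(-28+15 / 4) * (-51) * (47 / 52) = 2556143/2288 = 1117.20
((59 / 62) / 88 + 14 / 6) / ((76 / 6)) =38369/207328 = 0.19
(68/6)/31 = 34/93 = 0.37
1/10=0.10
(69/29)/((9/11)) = 253/87 = 2.91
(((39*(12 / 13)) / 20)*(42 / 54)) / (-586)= -7/2930 = 0.00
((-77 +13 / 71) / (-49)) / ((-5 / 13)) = -70902/17395 = -4.08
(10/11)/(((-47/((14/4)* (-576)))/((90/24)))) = 75600/517 = 146.23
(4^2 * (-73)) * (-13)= 15184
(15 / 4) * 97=1455/4 = 363.75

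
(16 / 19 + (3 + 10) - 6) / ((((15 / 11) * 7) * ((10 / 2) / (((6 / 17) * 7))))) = 3278/8075 = 0.41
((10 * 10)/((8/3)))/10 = 3.75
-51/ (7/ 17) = -867/7 = -123.86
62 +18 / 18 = 63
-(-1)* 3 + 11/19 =68/19 = 3.58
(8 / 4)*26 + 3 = 55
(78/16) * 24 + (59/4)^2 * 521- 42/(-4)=1815641/16 = 113477.56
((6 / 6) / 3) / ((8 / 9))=3/8 = 0.38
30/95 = 6/19 = 0.32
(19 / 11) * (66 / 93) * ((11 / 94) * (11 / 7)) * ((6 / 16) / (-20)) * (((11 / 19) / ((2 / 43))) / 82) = -171699/267621760 = 0.00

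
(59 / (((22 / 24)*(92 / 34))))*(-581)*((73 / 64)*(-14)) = 893345019/4048 = 220688.00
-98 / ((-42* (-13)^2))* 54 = 126/169 = 0.75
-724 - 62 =-786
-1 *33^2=-1089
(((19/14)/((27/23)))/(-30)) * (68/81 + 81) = -413839/131220 = -3.15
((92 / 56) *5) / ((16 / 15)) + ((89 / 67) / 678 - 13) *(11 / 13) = -3.30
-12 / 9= -1.33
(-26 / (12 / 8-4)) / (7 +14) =52/105 = 0.50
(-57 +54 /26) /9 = -238/39 = -6.10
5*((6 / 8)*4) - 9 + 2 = 8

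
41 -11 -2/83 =2488/83 = 29.98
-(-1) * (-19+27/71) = -1322/71 = -18.62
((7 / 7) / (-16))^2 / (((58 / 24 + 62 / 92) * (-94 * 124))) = -69/636324352 = 0.00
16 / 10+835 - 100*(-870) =439183/5 = 87836.60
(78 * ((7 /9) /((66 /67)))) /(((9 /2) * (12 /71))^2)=106.47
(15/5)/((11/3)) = 9/11 = 0.82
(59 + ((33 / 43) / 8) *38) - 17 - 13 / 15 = 115529/2580 = 44.78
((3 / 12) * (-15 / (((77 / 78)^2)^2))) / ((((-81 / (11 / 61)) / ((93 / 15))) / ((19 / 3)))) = 67289716/194939591 = 0.35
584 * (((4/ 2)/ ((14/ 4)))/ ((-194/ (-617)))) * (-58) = -41798048/679 = -61558.24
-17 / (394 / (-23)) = 391/394 = 0.99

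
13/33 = 0.39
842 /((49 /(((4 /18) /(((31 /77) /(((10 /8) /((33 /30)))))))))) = 21050/1953 = 10.78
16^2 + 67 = 323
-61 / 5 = -12.20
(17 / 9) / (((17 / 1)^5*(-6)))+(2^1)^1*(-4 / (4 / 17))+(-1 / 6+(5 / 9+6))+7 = -46479437/2255067 = -20.61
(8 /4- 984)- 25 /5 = -987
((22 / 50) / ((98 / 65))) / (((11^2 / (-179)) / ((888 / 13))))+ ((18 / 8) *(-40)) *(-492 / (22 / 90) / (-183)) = -15234276/14945 = -1019.36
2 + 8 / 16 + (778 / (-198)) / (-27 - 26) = 2.57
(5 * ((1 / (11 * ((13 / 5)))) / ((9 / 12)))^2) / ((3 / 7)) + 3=1670369/552123 = 3.03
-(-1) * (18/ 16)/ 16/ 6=3/256 = 0.01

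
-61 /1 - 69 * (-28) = 1871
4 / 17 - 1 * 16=-268/17 = -15.76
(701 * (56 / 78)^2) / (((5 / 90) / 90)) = 98925120/169 = 585355.74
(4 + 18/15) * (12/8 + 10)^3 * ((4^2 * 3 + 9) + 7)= 2530736/5 = 506147.20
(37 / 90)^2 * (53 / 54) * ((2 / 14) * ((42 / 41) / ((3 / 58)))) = 2104153/4483350 = 0.47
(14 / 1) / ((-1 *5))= -14/5 = -2.80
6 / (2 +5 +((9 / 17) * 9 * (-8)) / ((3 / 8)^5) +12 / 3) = -306/261583 = 0.00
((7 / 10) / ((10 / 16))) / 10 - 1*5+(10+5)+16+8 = 34.11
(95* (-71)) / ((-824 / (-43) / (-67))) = 19432345/824 = 23582.94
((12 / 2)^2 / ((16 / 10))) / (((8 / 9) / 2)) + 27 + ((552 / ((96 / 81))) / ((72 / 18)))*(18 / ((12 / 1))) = 8073/32 = 252.28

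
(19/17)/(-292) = -19/4964 = 0.00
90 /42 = 15/7 = 2.14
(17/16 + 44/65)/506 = 1809/526240 = 0.00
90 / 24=15/4 = 3.75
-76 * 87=-6612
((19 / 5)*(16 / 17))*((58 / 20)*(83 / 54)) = 182932/11475 = 15.94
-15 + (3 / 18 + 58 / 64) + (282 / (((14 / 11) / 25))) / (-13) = -3844067/8736 = -440.03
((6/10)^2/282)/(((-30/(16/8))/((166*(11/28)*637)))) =-83083/23500 = -3.54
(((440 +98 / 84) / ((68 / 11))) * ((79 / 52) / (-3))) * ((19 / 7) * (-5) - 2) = 250726487/445536 = 562.75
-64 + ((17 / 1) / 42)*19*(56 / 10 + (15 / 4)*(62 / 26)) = 522383/10920 = 47.84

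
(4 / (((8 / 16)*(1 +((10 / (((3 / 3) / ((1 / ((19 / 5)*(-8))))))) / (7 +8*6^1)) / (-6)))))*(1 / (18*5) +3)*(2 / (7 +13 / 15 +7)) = 3624896/1119683 = 3.24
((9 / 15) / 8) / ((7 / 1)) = 3/280 = 0.01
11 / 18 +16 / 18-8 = -13/2 = -6.50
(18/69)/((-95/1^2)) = -6/2185 = 0.00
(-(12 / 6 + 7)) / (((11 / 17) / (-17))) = 2601/11 = 236.45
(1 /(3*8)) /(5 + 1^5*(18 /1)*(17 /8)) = 1/1038 = 0.00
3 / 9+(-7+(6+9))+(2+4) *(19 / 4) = 221/6 = 36.83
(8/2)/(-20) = -1/5 = -0.20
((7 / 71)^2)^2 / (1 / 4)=9604/25411681 = 0.00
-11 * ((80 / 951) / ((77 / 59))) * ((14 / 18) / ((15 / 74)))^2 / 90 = -0.12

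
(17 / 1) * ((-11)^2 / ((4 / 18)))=9256.50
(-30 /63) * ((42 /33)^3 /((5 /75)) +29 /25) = -2135198/139755 = -15.28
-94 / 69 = -1.36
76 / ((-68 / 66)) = -1254/17 = -73.76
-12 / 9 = -4/3 = -1.33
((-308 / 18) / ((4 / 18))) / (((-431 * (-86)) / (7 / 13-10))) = 0.02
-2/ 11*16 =-32/11 = -2.91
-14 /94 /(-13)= 7/611 = 0.01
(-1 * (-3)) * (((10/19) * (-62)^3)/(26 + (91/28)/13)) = -1906624/133 = -14335.52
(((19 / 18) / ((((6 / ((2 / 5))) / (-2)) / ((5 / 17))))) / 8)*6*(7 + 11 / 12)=-1805/7344 = -0.25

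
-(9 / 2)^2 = -81/4 = -20.25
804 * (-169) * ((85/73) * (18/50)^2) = -187101252/9125 = -20504.25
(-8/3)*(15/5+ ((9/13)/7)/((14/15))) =-5276/637 = -8.28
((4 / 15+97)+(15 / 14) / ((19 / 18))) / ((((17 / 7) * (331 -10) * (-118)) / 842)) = -82546312/91759455 = -0.90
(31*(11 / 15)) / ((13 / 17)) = 5797/195 = 29.73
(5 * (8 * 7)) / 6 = 140/3 = 46.67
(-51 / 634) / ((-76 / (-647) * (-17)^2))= -1941/819128 = 0.00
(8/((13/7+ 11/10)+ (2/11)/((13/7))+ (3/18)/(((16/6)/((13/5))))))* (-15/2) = -1601600/85887 = -18.65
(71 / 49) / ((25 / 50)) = 142/49 = 2.90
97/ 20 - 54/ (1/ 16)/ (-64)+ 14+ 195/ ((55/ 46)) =42997/220 = 195.44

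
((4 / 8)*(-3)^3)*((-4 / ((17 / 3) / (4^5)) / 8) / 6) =3456/17 = 203.29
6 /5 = 1.20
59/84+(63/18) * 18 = 5351/84 = 63.70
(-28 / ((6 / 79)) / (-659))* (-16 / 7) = -2528/1977 = -1.28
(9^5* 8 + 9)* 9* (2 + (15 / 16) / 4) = 607980087/64 = 9499688.86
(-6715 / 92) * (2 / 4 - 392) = 5257845/184 = 28575.24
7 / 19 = 0.37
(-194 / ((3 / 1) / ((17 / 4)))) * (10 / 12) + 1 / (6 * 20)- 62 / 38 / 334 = -261609911/1142280 = -229.02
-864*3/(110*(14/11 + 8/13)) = -312/25 = -12.48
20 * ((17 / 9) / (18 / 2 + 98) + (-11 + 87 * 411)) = 688468300/963 = 714920.35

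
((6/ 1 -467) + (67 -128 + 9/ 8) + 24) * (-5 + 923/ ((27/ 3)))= -48472.92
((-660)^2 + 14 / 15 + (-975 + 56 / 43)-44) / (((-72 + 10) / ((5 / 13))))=-280306187/103974 = -2695.93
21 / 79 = 0.27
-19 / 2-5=-29/2 = -14.50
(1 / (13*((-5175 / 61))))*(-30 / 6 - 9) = 854/67275 = 0.01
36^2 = 1296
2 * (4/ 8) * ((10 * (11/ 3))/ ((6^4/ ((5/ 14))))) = 275/27216 = 0.01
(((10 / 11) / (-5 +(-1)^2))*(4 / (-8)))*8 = 10/11 = 0.91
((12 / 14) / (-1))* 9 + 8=2/7 = 0.29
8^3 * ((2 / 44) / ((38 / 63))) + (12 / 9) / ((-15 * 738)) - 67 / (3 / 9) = -563657143/3470445 = -162.42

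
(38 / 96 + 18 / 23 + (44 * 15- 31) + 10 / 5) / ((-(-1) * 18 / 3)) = 697925/6624 = 105.36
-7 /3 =-2.33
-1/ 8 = -0.12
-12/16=-3/4 = -0.75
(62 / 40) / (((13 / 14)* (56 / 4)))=31/260 = 0.12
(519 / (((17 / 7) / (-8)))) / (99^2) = -9688/55539 = -0.17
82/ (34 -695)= -82/661 = -0.12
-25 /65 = -5/13 = -0.38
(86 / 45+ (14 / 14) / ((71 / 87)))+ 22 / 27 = 37873/9585 = 3.95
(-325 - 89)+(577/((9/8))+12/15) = 4486/45 = 99.69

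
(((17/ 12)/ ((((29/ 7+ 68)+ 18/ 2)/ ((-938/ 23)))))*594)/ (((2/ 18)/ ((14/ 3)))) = -116031069/6532 = -17763.48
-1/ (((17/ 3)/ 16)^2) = -2304/289 = -7.97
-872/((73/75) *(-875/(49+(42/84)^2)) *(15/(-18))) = -773028/12775 = -60.51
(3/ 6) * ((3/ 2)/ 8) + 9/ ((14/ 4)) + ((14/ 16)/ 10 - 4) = -1397/1120 = -1.25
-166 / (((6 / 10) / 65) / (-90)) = 1618500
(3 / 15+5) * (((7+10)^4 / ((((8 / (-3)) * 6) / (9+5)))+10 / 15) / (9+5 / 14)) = -40612.51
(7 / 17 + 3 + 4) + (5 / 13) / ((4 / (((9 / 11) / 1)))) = 72837/9724 = 7.49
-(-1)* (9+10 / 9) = 91/9 = 10.11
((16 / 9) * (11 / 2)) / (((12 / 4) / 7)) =616/27 = 22.81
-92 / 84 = -23/21 = -1.10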